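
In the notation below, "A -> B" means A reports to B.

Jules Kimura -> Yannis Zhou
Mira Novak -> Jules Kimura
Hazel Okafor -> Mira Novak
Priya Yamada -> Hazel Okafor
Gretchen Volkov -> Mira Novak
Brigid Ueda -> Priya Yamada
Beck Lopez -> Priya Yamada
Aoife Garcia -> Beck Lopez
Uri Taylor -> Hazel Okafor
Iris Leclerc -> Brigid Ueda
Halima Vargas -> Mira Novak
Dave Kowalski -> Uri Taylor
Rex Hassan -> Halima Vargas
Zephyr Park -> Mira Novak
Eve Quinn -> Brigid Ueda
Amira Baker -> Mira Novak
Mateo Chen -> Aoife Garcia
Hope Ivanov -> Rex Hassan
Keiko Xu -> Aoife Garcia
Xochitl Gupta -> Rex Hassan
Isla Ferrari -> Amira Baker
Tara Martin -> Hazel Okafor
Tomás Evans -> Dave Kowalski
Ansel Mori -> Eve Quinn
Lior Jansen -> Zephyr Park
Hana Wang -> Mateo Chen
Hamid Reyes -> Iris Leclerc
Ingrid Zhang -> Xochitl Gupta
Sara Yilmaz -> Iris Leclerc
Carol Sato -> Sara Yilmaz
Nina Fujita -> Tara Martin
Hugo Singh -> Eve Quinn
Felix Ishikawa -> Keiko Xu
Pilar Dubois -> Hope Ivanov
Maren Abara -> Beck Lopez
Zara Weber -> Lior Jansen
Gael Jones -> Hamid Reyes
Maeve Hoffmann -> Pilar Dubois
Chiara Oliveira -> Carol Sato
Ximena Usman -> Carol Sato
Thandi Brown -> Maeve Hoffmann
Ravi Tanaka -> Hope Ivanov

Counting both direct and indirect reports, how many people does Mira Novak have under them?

Mira Novak directly manages Hazel Okafor, Gretchen Volkov, Halima Vargas, Zephyr Park, Amira Baker. Under Hazel Okafor: Tara Martin, Nina Fujita, Uri Taylor, Dave Kowalski, Tomás Evans, Priya Yamada, Beck Lopez, Maren Abara, Aoife Garcia, Keiko Xu, Felix Ishikawa, Mateo Chen, Hana Wang, Brigid Ueda, Eve Quinn, Hugo Singh, Ansel Mori, Iris Leclerc, Sara Yilmaz, Carol Sato, Ximena Usman, Chiara Oliveira, Hamid Reyes, Gael Jones (24). Gretchen Volkov has no reports. Under Halima Vargas: Rex Hassan, Xochitl Gupta, Ingrid Zhang, Hope Ivanov, Ravi Tanaka, Pilar Dubois, Maeve Hoffmann, Thandi Brown (8). Under Zephyr Park: Lior Jansen, Zara Weber (2). Under Amira Baker: Isla Ferrari (1). So Mira Novak's organization is 5 direct reports plus everyone under them: 25 + 1 + 9 + 3 + 2 = 40.

40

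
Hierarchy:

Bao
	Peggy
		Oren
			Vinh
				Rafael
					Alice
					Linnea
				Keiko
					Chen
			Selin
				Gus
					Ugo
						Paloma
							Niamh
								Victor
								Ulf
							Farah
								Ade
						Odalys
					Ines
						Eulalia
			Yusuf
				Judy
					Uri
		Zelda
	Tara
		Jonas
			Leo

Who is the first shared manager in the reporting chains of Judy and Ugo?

Judy's chain of managers is Yusuf, Oren, Peggy, Bao. Ugo's chain of managers is Gus, Selin, Oren, Peggy, Bao. The first manager that appears in both chains is Oren.

Oren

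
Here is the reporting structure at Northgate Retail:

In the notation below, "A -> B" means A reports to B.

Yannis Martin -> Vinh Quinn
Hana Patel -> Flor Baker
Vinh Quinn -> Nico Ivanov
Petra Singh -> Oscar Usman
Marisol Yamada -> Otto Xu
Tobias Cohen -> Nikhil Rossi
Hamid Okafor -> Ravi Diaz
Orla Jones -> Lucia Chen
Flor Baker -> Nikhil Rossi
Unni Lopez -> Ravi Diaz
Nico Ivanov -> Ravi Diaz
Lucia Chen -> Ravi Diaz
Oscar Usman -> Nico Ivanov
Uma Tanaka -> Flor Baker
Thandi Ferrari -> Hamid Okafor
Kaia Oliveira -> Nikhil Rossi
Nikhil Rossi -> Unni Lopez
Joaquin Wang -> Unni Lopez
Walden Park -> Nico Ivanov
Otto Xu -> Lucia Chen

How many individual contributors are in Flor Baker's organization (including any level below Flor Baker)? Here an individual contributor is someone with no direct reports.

2

The people in Flor Baker's organization with no one reporting to them are Hana Patel, Uma Tanaka. That is 2.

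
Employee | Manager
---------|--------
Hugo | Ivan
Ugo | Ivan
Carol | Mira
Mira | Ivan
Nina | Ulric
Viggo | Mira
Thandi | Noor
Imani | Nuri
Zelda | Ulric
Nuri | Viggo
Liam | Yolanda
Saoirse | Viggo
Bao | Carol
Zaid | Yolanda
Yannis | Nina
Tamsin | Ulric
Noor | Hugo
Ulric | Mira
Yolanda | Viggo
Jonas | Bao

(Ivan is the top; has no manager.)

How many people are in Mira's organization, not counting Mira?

15

Mira directly manages Ulric, Carol, Viggo. Under Ulric: Tamsin, Nina, Yannis, Zelda (4). Under Carol: Bao, Jonas (2). Under Viggo: Yolanda, Zaid, Liam, Saoirse, Nuri, Imani (6). So Mira's organization is 3 direct reports plus everyone under them: 5 + 3 + 7 = 15.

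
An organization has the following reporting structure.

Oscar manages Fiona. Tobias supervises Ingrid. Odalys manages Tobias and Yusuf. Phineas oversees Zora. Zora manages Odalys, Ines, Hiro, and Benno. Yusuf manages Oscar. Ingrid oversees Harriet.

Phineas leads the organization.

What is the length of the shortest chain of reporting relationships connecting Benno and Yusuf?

Benno is 1 level below Zora, and Yusuf is 2 levels below Zora (their lowest common manager). The shortest path runs up from Benno to Zora and back down to Yusuf: 1 + 2 = 3 links.

3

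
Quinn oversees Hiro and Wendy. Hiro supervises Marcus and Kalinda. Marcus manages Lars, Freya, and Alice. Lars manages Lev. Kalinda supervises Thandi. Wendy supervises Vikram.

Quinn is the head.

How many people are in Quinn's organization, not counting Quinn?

Quinn directly manages Hiro, Wendy. Under Hiro: Kalinda, Thandi, Marcus, Alice, Freya, Lars, Lev (7). Under Wendy: Vikram (1). So Quinn's organization is 2 direct reports plus everyone under them: 8 + 2 = 10.

10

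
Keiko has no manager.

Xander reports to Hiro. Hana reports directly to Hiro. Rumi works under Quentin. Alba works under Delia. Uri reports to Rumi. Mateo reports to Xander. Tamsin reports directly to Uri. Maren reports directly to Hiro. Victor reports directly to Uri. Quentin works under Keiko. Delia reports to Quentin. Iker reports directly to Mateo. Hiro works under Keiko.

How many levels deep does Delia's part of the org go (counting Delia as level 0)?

1

The longest chain under Delia runs Delia → Alba, which is 1 level below Delia.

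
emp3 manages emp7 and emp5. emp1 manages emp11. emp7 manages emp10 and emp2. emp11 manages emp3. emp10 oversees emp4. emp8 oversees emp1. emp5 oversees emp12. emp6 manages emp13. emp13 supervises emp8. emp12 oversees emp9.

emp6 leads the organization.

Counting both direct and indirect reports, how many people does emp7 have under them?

3

emp7 directly manages emp10, emp2. Under emp10: emp4 (1). emp2 has no reports. So emp7's organization is 2 direct reports plus everyone under them: 2 + 1 = 3.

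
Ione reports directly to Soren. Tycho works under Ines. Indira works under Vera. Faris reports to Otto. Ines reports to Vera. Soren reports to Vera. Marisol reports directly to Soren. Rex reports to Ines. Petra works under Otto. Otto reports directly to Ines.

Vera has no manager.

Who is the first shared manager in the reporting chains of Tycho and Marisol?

Tycho's chain of managers is Ines, Vera. Marisol's chain of managers is Soren, Vera. The first manager that appears in both chains is Vera.

Vera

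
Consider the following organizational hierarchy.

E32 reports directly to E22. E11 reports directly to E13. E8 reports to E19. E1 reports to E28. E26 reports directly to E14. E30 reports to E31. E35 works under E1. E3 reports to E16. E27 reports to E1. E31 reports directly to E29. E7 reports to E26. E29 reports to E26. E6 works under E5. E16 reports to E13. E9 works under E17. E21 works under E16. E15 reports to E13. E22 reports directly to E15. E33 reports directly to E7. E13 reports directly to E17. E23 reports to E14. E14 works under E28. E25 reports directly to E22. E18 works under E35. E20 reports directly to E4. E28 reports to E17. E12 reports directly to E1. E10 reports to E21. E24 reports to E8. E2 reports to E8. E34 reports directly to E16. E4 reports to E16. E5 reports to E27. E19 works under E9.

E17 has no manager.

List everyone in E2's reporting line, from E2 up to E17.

E2 -> E8 -> E19 -> E9 -> E17

E2 reports to E8. E8 reports to E19. E19 reports to E9. E9 reports to E17. E17 is at the top.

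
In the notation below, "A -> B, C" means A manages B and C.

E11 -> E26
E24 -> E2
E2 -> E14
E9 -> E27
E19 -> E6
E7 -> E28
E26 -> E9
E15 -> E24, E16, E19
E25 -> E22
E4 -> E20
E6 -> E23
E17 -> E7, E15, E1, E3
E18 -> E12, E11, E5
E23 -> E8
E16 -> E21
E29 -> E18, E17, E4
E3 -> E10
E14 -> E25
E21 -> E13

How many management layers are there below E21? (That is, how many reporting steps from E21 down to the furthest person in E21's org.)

1

The longest chain under E21 runs E21 → E13, which is 1 level below E21.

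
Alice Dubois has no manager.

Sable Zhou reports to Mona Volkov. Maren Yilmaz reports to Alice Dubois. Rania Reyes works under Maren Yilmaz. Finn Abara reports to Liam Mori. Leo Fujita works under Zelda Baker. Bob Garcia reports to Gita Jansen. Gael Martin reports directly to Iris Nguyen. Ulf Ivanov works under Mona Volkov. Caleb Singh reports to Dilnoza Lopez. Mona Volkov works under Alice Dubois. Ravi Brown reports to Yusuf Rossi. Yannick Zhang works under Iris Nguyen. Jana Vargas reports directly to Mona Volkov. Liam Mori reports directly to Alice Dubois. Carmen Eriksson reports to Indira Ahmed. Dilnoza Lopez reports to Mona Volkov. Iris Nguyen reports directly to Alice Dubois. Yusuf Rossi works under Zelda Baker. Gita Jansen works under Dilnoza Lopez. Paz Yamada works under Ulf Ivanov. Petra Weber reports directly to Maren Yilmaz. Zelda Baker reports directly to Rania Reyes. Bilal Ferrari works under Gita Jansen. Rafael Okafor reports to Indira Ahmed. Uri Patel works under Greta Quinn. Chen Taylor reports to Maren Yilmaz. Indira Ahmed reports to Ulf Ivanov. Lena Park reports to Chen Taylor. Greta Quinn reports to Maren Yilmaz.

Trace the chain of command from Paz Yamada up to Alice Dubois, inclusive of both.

Paz Yamada -> Ulf Ivanov -> Mona Volkov -> Alice Dubois

Paz Yamada reports to Ulf Ivanov. Ulf Ivanov reports to Mona Volkov. Mona Volkov reports to Alice Dubois. Alice Dubois is at the top.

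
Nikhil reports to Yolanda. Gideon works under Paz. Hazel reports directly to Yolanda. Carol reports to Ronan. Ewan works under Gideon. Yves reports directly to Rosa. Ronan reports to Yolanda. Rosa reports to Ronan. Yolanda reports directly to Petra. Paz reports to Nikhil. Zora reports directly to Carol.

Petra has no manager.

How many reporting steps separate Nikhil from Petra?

2

Chain from Nikhil up to Petra: Nikhil → Yolanda → Petra. That is 2 steps up, so Nikhil is 2 levels below Petra.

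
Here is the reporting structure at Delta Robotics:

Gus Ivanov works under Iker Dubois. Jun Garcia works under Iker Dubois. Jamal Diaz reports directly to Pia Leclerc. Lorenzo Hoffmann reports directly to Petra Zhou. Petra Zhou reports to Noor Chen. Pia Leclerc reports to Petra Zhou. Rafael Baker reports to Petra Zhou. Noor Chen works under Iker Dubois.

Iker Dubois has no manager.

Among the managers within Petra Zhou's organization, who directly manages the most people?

Petra Zhou

Direct-report counts within Petra Zhou's organization: Petra Zhou has 3; Pia Leclerc has 1. The largest is 3, held by Petra Zhou.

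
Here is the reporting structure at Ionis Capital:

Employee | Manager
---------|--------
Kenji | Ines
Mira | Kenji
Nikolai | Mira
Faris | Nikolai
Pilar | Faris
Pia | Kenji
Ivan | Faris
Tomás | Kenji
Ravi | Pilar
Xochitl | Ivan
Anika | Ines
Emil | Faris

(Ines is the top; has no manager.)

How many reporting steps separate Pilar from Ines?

Chain from Pilar up to Ines: Pilar → Faris → Nikolai → Mira → Kenji → Ines. That is 5 steps up, so Pilar is 5 levels below Ines.

5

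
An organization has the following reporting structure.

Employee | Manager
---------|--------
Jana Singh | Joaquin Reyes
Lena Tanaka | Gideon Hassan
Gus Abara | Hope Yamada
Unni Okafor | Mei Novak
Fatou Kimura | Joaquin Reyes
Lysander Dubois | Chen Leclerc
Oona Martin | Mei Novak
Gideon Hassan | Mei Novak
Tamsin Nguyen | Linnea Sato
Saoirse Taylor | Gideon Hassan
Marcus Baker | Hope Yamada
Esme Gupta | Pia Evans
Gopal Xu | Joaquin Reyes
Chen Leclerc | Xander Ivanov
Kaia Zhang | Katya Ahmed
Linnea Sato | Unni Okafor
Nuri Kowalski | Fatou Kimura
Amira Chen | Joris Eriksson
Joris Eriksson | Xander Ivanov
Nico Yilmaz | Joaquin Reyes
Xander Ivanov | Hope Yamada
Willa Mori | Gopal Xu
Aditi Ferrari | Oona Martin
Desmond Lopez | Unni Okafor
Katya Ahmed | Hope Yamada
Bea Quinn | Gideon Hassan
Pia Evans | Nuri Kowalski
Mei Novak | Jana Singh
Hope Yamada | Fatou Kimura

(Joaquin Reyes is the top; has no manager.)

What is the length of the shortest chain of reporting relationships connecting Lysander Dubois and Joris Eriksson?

Lysander Dubois is 2 levels below Xander Ivanov, and Joris Eriksson is 1 level below Xander Ivanov (their lowest common manager). The shortest path runs up from Lysander Dubois to Xander Ivanov and back down to Joris Eriksson: 2 + 1 = 3 links.

3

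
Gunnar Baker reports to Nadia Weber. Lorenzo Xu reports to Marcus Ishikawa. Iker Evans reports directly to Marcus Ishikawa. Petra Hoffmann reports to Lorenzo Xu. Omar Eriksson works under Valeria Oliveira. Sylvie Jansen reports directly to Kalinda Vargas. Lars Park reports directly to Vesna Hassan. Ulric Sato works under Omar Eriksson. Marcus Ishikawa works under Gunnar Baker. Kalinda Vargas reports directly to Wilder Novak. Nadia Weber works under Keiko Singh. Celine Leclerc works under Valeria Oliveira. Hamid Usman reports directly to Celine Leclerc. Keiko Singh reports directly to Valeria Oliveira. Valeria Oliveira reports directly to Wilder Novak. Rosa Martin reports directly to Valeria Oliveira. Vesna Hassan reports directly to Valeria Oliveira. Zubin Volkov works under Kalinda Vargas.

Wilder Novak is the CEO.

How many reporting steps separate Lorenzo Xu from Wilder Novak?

6

Chain from Lorenzo Xu up to Wilder Novak: Lorenzo Xu → Marcus Ishikawa → Gunnar Baker → Nadia Weber → Keiko Singh → Valeria Oliveira → Wilder Novak. That is 6 steps up, so Lorenzo Xu is 6 levels below Wilder Novak.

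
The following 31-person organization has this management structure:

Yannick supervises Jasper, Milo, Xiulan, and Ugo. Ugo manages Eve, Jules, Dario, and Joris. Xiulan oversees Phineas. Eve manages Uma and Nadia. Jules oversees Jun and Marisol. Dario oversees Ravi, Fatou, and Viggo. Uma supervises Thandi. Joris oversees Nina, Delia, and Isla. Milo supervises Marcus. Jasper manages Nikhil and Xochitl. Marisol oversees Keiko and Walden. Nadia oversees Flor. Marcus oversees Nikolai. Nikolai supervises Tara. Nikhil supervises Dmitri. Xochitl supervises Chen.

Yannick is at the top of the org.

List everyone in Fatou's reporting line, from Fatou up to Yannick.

Fatou -> Dario -> Ugo -> Yannick

Fatou reports to Dario. Dario reports to Ugo. Ugo reports to Yannick. Yannick is at the top.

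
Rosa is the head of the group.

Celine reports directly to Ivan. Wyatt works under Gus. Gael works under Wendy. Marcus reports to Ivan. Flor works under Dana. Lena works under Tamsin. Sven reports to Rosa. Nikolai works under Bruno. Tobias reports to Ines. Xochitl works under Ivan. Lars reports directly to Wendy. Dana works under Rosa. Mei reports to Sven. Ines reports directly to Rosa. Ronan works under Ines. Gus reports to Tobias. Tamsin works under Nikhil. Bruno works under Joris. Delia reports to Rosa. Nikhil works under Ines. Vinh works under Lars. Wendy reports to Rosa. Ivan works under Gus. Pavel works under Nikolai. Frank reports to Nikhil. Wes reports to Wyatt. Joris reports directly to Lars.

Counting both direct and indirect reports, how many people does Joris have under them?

Joris directly manages Bruno. Under Bruno: Nikolai, Pavel (2). That's 3 in total.

3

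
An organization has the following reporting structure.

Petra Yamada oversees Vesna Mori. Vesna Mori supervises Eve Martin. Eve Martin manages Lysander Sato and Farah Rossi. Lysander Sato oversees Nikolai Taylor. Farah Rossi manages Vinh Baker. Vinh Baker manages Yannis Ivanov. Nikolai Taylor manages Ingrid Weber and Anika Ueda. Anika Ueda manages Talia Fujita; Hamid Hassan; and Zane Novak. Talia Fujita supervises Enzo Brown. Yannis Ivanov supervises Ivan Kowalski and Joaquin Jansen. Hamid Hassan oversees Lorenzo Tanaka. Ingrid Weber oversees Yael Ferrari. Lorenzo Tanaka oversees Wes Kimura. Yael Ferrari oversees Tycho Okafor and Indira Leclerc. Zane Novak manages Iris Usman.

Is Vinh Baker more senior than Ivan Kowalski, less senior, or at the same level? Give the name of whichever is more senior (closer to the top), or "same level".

Vinh Baker

Vinh Baker is 4 levels below Petra Yamada; Ivan Kowalski is 6. Vinh Baker is higher.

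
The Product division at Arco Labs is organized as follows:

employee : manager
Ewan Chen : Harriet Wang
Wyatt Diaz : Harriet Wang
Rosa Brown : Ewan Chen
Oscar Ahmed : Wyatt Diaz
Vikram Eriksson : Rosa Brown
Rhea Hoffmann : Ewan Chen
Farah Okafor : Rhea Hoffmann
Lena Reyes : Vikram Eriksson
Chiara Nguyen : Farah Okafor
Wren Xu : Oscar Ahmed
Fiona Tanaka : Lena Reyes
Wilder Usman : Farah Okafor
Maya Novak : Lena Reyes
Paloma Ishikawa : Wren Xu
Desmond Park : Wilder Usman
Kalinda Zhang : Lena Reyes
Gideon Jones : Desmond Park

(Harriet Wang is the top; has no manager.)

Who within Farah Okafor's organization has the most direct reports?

Farah Okafor

Direct-report counts within Farah Okafor's organization: Farah Okafor has 2; Wilder Usman has 1; Desmond Park has 1. The largest is 2, held by Farah Okafor.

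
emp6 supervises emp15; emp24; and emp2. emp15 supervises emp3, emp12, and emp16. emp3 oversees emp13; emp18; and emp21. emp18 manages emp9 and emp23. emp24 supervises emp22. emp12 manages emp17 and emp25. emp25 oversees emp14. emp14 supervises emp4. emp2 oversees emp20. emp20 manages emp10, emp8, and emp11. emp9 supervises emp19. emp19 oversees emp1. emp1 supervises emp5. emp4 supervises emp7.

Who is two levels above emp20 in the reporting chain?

emp20 reports to emp2, and emp2 reports to emp6. So emp20's skip-level manager is emp6.

emp6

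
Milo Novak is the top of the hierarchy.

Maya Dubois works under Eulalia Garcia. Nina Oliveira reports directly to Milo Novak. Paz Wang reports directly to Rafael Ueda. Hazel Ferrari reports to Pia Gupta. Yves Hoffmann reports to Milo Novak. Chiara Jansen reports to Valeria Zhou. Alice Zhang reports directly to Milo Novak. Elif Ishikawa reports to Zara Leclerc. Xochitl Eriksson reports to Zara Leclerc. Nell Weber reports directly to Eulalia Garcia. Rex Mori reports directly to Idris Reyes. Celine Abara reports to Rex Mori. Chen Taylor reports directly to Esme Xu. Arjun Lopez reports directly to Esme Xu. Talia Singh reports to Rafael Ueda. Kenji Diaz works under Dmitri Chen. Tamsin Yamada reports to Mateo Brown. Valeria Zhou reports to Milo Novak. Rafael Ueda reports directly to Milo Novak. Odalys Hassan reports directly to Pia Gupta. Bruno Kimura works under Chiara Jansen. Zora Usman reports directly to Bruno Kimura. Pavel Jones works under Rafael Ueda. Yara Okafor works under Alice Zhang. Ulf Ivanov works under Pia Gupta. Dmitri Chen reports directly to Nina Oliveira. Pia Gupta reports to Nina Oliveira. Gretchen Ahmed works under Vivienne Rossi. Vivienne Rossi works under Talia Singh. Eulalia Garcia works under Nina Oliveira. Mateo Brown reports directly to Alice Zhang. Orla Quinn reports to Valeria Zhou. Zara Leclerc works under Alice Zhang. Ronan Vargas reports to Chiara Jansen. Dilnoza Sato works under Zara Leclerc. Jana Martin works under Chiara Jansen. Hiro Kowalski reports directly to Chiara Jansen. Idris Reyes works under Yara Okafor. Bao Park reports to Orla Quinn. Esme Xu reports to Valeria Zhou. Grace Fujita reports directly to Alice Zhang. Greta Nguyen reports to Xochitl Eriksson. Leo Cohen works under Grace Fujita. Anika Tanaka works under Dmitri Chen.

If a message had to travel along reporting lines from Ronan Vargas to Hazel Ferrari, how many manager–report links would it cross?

6

Ronan Vargas is 3 levels below Milo Novak, and Hazel Ferrari is 3 levels below Milo Novak (their lowest common manager). The shortest path runs up from Ronan Vargas to Milo Novak and back down to Hazel Ferrari: 3 + 3 = 6 links.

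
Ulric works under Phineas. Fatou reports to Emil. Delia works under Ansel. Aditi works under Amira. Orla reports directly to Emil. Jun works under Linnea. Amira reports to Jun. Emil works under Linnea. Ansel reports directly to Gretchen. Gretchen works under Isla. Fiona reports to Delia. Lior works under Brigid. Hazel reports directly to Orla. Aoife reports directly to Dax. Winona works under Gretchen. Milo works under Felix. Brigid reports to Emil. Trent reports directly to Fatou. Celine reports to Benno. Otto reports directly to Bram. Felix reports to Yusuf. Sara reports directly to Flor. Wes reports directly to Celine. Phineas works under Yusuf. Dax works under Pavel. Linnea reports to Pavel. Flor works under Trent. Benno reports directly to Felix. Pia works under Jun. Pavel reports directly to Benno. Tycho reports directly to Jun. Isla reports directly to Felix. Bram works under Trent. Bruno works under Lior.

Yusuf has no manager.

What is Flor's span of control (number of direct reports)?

Flor directly manages Sara. That is 1 direct report.

1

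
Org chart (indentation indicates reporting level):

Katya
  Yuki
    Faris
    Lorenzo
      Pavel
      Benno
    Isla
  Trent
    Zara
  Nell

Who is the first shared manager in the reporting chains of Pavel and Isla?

Pavel's chain of managers is Lorenzo, Yuki, Katya. Isla's chain of managers is Yuki, Katya. The first manager that appears in both chains is Yuki.

Yuki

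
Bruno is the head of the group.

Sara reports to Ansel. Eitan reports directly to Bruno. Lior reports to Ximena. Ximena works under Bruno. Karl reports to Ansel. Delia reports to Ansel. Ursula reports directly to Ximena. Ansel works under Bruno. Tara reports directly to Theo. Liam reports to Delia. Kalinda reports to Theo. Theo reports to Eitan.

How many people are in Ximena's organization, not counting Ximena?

2

Ximena directly manages Lior, Ursula. Lior has no reports. Ursula has no reports. So Ximena's organization is 2 direct reports plus everyone under them: 1 + 1 = 2.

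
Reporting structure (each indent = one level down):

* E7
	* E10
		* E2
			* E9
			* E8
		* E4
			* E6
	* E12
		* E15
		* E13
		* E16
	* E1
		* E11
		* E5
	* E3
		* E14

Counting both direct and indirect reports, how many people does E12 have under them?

E12 directly manages E15, E13, E16. E15 has no reports. E13 has no reports. E16 has no reports. So E12's organization is 3 direct reports plus everyone under them: 1 + 1 + 1 = 3.

3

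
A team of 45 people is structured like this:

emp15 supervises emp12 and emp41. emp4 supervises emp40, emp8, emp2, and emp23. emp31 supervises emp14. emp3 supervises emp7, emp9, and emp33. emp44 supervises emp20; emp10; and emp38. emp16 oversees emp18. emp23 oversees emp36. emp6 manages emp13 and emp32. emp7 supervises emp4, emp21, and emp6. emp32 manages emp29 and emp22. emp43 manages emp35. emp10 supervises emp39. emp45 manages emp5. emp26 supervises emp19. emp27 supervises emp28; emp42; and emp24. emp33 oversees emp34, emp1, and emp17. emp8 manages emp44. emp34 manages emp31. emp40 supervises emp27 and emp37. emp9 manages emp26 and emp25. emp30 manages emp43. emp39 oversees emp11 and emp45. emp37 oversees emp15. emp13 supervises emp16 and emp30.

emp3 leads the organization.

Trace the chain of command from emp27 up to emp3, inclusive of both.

emp27 -> emp40 -> emp4 -> emp7 -> emp3

emp27 reports to emp40. emp40 reports to emp4. emp4 reports to emp7. emp7 reports to emp3. emp3 is at the top.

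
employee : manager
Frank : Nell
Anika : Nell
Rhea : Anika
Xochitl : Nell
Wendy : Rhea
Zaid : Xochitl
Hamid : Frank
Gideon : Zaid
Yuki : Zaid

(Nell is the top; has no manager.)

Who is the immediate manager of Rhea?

Rhea reports directly to Anika.

Anika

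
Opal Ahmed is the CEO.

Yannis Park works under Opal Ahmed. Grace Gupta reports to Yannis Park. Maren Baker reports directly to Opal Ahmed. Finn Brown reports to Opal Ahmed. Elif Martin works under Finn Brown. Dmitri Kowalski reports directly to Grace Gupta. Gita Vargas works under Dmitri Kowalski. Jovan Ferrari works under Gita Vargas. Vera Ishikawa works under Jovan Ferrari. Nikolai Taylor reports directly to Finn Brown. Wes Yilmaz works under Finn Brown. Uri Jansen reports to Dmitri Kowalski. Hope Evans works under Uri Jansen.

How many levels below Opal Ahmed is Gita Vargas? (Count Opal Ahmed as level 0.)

Chain from Gita Vargas up to Opal Ahmed: Gita Vargas → Dmitri Kowalski → Grace Gupta → Yannis Park → Opal Ahmed. That is 4 steps up, so Gita Vargas is 4 levels below Opal Ahmed.

4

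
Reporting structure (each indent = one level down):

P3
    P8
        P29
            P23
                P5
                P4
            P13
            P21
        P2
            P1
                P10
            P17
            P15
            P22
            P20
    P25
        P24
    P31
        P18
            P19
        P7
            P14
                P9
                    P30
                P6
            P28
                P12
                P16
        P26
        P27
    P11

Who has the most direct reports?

P2

Direct-report counts: P3 has 4; P31 has 4; P7 has 2; P28 has 2; P14 has 2; P9 has 1; P18 has 1; P25 has 1; P8 has 2; P2 has 5; P1 has 1; P29 has 3; P23 has 2. The largest is 5, held by P2.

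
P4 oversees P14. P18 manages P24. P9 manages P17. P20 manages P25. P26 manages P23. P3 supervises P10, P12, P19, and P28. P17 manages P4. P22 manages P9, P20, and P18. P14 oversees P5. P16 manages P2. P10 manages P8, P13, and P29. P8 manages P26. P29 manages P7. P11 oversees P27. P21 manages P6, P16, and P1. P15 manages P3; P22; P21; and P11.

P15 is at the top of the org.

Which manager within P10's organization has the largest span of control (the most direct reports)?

Direct-report counts within P10's organization: P10 has 3; P8 has 1; P26 has 1; P29 has 1. The largest is 3, held by P10.

P10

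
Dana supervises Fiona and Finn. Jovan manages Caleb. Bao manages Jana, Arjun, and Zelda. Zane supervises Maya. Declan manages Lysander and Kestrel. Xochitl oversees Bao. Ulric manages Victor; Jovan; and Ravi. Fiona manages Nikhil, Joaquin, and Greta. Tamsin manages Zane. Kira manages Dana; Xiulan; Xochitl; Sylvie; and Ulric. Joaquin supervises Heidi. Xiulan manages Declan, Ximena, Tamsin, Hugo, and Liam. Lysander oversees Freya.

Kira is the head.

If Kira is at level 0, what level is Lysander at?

Chain from Lysander up to Kira: Lysander → Declan → Xiulan → Kira. That is 3 steps up, so Lysander is 3 levels below Kira.

3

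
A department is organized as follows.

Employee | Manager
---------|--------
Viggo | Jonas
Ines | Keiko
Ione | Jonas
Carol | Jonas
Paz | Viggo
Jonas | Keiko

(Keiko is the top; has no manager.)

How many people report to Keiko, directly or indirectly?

6

Keiko directly manages Jonas, Ines. Under Jonas: Carol, Ione, Viggo, Paz (4). Ines has no reports. So Keiko's organization is 2 direct reports plus everyone under them: 5 + 1 = 6.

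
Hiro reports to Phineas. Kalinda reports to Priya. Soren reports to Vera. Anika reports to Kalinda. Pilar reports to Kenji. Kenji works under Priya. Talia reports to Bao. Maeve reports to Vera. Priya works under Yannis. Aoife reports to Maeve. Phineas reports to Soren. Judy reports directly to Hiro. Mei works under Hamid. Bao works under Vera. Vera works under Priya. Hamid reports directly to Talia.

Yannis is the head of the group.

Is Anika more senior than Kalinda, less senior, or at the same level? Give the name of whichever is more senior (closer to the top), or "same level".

Anika is 3 levels below Yannis; Kalinda is 2. Kalinda is higher.

Kalinda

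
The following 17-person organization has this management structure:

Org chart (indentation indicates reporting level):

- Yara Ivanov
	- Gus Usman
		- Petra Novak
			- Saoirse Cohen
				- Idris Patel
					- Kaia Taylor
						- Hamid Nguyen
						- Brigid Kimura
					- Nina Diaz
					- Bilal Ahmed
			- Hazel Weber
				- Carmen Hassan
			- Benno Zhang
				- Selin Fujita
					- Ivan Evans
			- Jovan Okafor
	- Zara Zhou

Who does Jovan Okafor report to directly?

Petra Novak

Jovan Okafor reports directly to Petra Novak.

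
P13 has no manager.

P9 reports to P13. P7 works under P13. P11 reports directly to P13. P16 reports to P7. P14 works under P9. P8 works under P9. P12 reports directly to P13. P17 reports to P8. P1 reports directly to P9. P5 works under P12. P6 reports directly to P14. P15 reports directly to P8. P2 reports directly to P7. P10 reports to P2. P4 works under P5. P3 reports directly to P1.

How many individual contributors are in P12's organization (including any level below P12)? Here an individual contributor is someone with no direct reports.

The only person in P12's organization with no one reporting to them is P4. That is 1.

1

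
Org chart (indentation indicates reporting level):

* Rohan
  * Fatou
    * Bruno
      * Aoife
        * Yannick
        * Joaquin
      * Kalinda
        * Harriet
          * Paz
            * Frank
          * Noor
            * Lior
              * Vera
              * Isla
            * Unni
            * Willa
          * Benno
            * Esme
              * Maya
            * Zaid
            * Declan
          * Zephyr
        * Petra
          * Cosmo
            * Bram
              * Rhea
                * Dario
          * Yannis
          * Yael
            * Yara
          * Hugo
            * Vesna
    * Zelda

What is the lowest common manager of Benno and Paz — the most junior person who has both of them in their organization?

Harriet

Benno's chain of managers is Harriet, Kalinda, Bruno, Fatou, Rohan. Paz's chain of managers is Harriet, Kalinda, Bruno, Fatou, Rohan. The first manager that appears in both chains is Harriet.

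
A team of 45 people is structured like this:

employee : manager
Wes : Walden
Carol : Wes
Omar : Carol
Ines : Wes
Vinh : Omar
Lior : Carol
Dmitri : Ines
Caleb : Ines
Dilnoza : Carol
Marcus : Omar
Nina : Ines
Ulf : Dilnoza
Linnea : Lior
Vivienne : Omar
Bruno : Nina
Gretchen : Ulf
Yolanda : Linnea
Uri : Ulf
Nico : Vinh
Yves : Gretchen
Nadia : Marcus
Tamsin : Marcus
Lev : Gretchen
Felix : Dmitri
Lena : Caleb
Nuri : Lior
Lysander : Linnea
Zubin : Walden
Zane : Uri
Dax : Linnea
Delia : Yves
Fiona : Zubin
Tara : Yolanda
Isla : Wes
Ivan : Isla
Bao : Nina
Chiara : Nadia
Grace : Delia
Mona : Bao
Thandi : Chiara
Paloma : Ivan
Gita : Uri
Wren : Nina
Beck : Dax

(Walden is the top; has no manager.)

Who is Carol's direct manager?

Carol reports directly to Wes.

Wes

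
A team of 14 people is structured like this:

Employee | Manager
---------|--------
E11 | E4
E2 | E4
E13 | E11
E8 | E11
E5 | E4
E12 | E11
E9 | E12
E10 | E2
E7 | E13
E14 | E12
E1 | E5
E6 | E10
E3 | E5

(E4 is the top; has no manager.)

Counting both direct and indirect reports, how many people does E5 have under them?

2

E5 directly manages E1, E3. E1 has no reports. E3 has no reports. So E5's organization is 2 direct reports plus everyone under them: 1 + 1 = 2.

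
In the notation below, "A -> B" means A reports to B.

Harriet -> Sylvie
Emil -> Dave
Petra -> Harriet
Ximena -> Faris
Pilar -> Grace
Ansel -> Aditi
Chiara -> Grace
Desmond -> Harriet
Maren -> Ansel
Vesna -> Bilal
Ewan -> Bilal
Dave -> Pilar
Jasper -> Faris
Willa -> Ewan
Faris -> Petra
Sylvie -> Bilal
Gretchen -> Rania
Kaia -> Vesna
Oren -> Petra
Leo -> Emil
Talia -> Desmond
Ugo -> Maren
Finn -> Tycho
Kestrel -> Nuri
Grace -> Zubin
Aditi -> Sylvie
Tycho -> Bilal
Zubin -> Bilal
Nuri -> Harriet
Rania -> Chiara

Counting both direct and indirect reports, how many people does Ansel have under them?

Ansel directly manages Maren. Under Maren: Ugo (1). That's 2 in total.

2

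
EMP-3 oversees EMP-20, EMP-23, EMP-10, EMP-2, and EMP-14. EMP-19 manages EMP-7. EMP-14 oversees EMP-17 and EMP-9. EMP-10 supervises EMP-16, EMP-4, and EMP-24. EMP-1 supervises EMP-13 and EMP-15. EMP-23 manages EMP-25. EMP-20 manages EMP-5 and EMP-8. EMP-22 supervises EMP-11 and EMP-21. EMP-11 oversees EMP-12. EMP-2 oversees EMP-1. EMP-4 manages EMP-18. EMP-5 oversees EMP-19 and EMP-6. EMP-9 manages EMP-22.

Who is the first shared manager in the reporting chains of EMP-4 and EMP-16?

EMP-10

EMP-4's chain of managers is EMP-10, EMP-3. EMP-16's chain of managers is EMP-10, EMP-3. The first manager that appears in both chains is EMP-10.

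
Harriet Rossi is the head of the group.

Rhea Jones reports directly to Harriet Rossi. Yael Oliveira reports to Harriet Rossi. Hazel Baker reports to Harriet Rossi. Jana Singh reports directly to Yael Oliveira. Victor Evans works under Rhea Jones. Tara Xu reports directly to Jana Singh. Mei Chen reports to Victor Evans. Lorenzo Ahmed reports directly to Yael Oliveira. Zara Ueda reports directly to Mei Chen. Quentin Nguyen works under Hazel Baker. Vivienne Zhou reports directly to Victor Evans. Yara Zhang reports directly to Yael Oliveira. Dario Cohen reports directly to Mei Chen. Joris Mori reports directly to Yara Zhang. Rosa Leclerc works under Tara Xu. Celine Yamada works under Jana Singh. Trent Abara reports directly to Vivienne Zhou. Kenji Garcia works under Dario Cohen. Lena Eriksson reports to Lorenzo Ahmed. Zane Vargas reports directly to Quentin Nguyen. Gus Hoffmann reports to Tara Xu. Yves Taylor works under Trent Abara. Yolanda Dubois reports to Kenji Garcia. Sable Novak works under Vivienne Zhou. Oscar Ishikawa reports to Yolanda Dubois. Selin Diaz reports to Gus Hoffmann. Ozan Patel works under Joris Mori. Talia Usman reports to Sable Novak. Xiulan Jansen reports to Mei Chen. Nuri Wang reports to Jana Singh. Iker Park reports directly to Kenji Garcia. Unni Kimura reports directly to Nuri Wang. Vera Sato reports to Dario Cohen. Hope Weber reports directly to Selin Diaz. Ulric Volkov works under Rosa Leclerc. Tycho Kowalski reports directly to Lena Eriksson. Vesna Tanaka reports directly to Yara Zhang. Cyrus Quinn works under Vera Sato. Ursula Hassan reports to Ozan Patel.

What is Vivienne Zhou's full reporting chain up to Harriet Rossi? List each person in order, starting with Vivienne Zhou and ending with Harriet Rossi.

Vivienne Zhou -> Victor Evans -> Rhea Jones -> Harriet Rossi

Vivienne Zhou reports to Victor Evans. Victor Evans reports to Rhea Jones. Rhea Jones reports to Harriet Rossi. Harriet Rossi is at the top.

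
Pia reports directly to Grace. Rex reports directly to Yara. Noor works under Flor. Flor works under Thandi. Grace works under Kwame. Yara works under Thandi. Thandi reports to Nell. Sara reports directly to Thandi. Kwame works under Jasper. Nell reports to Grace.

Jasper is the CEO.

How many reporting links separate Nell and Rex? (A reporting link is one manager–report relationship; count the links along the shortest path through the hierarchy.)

3

Rex is in Nell's organization: the chain from Rex up to Nell is Rex → Yara → Thandi → Nell, which is 3 links.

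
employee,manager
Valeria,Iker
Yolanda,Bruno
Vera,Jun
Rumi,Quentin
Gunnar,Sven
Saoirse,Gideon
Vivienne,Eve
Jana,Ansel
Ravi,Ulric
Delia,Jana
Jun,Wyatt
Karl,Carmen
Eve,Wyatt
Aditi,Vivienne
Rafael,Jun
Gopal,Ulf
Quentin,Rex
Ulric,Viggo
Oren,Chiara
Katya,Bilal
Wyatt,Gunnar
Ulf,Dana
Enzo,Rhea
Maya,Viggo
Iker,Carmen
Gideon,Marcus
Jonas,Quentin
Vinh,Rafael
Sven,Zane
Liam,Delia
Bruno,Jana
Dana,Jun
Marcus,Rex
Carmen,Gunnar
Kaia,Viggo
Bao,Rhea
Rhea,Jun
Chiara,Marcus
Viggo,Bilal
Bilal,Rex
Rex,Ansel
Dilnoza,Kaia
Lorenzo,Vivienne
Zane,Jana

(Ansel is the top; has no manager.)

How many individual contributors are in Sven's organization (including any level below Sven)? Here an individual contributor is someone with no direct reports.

9

The people in Sven's organization with no one reporting to them are Karl, Valeria, Aditi, Lorenzo, Bao, Enzo, Vinh, Vera, Gopal. That is 9.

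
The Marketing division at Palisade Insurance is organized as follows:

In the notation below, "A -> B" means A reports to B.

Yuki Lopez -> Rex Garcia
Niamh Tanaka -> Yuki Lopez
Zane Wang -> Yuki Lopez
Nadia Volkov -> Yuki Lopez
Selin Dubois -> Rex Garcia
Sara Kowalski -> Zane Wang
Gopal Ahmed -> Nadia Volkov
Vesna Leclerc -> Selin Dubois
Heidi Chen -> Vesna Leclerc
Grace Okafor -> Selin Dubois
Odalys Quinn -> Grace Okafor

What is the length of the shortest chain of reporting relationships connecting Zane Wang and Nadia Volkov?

Zane Wang is 1 level below Yuki Lopez, and Nadia Volkov is 1 level below Yuki Lopez (their lowest common manager). The shortest path runs up from Zane Wang to Yuki Lopez and back down to Nadia Volkov: 1 + 1 = 2 links.

2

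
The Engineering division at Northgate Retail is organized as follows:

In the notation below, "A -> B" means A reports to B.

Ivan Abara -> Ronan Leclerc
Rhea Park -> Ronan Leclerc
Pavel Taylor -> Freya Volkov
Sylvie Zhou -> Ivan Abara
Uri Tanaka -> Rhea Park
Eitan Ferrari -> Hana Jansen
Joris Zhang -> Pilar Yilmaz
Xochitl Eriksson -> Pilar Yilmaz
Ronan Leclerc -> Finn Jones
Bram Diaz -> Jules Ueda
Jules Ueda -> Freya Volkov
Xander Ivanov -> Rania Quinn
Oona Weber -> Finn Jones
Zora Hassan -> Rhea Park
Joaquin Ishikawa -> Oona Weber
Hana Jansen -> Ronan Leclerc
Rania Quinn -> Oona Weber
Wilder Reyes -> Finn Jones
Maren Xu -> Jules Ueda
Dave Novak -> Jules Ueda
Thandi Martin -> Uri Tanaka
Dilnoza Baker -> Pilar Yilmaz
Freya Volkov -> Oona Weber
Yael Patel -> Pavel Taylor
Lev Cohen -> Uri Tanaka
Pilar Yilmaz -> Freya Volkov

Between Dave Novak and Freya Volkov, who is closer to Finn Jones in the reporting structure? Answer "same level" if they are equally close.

Freya Volkov

Dave Novak is 4 levels below Finn Jones; Freya Volkov is 2. Freya Volkov is higher.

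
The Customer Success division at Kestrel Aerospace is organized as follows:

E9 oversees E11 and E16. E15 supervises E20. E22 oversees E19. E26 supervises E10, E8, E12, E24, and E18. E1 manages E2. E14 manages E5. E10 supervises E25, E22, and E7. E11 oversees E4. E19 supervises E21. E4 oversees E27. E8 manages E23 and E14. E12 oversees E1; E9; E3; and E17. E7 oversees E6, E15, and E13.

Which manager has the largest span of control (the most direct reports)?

E26

Direct-report counts: E26 has 5; E12 has 4; E9 has 2; E11 has 1; E4 has 1; E1 has 1; E8 has 2; E14 has 1; E10 has 3; E7 has 3; E15 has 1; E22 has 1; E19 has 1. The largest is 5, held by E26.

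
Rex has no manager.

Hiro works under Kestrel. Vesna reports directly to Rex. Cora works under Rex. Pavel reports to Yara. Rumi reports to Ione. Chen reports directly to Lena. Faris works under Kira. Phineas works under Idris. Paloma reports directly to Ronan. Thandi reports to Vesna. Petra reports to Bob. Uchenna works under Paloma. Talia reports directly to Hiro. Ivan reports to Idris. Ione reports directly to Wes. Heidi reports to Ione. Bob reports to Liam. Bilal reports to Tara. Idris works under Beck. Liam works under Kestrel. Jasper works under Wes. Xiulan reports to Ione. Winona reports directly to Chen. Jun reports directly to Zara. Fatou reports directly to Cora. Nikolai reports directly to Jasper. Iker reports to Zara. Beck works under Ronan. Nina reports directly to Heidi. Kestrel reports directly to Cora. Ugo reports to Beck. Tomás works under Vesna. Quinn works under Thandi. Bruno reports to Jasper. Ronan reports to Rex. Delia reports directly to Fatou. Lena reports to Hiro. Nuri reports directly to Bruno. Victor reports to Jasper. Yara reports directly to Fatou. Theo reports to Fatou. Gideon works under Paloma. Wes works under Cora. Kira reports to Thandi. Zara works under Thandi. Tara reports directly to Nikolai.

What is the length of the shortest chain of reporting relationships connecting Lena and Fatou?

Lena is 3 levels below Cora, and Fatou is 1 level below Cora (their lowest common manager). The shortest path runs up from Lena to Cora and back down to Fatou: 3 + 1 = 4 links.

4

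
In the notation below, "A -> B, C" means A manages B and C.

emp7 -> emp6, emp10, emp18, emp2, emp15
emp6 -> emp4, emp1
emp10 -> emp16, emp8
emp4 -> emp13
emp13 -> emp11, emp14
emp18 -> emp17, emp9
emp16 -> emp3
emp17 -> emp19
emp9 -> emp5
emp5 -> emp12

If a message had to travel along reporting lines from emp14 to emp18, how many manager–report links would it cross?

emp14 is 4 levels below emp7, and emp18 is 1 level below emp7 (their lowest common manager). The shortest path runs up from emp14 to emp7 and back down to emp18: 4 + 1 = 5 links.

5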